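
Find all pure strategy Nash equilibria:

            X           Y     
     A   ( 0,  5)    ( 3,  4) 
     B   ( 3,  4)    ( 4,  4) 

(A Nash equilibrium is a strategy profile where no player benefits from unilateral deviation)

Nash equilibrium: (B, X), (B, Y)

Work:
Best responses:
  P1 vs X: payoffs [0, 3] → best response B (payoff 3)
  P1 vs Y: payoffs [3, 4] → best response B (payoff 4)
  P2 vs A: payoffs [5, 4] → best response X (payoff 5)
  P2 vs B: payoffs [4, 4] → best response X/Y (payoff 4)
Mutual best responses: (B,X), (B,Y) → Nash equilibria.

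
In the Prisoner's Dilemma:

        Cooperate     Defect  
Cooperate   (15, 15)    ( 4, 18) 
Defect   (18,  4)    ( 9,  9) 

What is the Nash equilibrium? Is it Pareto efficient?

(Defect, Defect) is NE; not Pareto efficient

Work:
Defect dominates Cooperate for both players:
If P2 cooperates: Defect (18) > Cooperate (15)
If P2 defects: Defect (9) > Cooperate (4)
NE: (Defect, Defect) with payoff (9, 9)
But (Cooperate, Cooperate) = (15, 15) Pareto dominates (9, 9)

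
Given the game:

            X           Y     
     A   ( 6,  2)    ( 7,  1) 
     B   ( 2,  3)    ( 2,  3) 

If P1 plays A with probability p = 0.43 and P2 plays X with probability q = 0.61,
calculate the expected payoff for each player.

E[P1] = 3.8877, E[P2] = 2.4023

Work:
E[P1] = p·q·π₁(A,X) + p·(1-q)·π₁(A,Y) + (1-p)·q·π₁(B,X) + (1-p)·(1-q)·π₁(B,Y)
= 0.43·0.61·6 + 0.43·0.39·7 + 0.57·0.61·2 + 0.57·0.39·2
= 3.8877

E[P2] = 2.4023 (similar calculation)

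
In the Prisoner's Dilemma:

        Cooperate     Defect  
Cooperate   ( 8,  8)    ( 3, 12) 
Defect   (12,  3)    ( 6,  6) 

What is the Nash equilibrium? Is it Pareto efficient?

(Defect, Defect) is NE; not Pareto efficient

Work:
Defect dominates Cooperate for both players:
If P2 cooperates: Defect (12) > Cooperate (8)
If P2 defects: Defect (6) > Cooperate (3)
NE: (Defect, Defect) with payoff (6, 6)
But (Cooperate, Cooperate) = (8, 8) Pareto dominates (6, 6)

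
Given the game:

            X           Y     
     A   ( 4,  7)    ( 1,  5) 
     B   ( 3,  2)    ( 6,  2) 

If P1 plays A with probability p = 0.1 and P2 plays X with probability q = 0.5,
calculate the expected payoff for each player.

E[P1] = 4.3, E[P2] = 2.4

Work:
E[P1] = p·q·π₁(A,X) + p·(1-q)·π₁(A,Y) + (1-p)·q·π₁(B,X) + (1-p)·(1-q)·π₁(B,Y)
= 0.1·0.5·4 + 0.1·0.5·1 + 0.9·0.5·3 + 0.9·0.5·6
= 4.3

E[P2] = 2.4 (similar calculation)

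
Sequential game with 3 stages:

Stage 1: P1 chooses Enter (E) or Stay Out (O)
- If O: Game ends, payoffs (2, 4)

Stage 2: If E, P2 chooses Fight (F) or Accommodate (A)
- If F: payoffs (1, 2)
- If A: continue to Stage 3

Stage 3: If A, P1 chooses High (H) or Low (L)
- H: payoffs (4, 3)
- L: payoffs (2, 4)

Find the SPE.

SPE: (E, A, H); Outcome (4, 3)

Work:
Stage 3: P1 chooses H (4 vs 2)
Stage 2: P2: F->2, A->3 (anticipating H). Choose A
Stage 1: P1: O->2, E->4 (anticipating A, H). Choose E
SPE path: E -> A -> H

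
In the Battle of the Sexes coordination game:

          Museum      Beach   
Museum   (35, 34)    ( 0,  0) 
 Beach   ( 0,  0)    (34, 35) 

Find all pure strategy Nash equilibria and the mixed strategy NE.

Pure NE: (Museum, Museum) and (Beach, Beach); Mixed NE: p = 0.5072, q = 0.4928

Work:
Check pure NE:
(Museum, Museum): (35, 34) - no unilateral deviation beneficial
(Beach, Beach): (34, 35) - no unilateral deviation beneficial
Mixed NE: P1 plays Museum with p = 0.5072, P2 plays Museum with q = 0.4928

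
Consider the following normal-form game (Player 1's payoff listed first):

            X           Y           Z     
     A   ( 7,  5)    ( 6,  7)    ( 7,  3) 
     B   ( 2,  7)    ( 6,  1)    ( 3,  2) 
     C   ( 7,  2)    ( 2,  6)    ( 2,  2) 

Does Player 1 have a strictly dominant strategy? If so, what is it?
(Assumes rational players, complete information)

No strictly dominant strategy exists for Player 1

Work:
A strategy strictly dominates another if it gives a strictly higher payoff against every opponent action. Compare each pair of P1's strategies column-by-column:
  A vs B: [7 vs 2, 6 vs 6, 7 vs 3] → A does not strictly dominate B (column Y: 6 ≤ 6)
  A vs C: [7 vs 7, 6 vs 2, 7 vs 2] → A does not strictly dominate C (column X: 7 ≤ 7)
  B vs A: [2 vs 7, 6 vs 6, 3 vs 7] → B does not strictly dominate A (column X: 2 ≤ 7)
  B vs C: [2 vs 7, 6 vs 2, 3 vs 2] → B does not strictly dominate C (column X: 2 ≤ 7)
  C vs A: [7 vs 7, 2 vs 6, 2 vs 7] → C does not strictly dominate A (column X: 7 ≤ 7)
  C vs B: [7 vs 2, 2 vs 6, 2 vs 3] → C does not strictly dominate B (column Y: 2 ≤ 6)
No single strategy strictly dominates all others → no strictly dominant strategy.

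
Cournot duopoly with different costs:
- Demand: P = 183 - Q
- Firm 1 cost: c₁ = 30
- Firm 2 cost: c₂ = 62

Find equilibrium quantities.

q₁* = 61.67, q₂* = 29.67

Work:
Reaction: q₁ = (183 - 30 - q₂)/2
Reaction: q₂ = (183 - 62 - q₁)/2
Solve simultaneously:
q₁* = (183 - 2×30 + 62)/3 = 61.67
q₂* = (183 - 2×62 + 30)/3 = 29.67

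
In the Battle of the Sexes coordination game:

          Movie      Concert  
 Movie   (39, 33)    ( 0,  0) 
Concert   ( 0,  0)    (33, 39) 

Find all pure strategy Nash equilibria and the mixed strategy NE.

Pure NE: (Movie, Movie) and (Concert, Concert); Mixed NE: p = 0.5417, q = 0.4583

Work:
Check pure NE:
(Movie, Movie): (39, 33) - no unilateral deviation beneficial
(Concert, Concert): (33, 39) - no unilateral deviation beneficial
Mixed NE: P1 plays Movie with p = 0.5417, P2 plays Movie with q = 0.4583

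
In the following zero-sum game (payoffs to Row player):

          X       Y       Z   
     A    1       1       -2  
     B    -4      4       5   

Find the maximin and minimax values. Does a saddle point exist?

Maximin = -2, Minimax = 1, Saddle: False

Work:
Row minimums: [-2, -4] → maximin = -2
Column maximums: [1, 4, 5] → minimax = 1
No saddle point (maximin ≠ minimax). Mixed strategy needed.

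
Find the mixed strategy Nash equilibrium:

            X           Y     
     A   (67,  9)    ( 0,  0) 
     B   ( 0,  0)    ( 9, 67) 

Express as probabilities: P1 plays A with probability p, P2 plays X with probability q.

p = 0.8816, q = 0.1184

Work:
Find probabilities that make opponent indifferent:
P2 chooses q to make P1 indifferent between A and B
P1 chooses p to make P2 indifferent between X and Y
Mixed NE: P1 plays (A: 0.8816, B: 0.1184), P2 plays (X: 0.1184, Y: 0.8816)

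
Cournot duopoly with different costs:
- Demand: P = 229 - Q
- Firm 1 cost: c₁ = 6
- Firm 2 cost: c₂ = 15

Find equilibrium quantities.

q₁* = 77.33, q₂* = 68.33

Work:
Reaction: q₁ = (229 - 6 - q₂)/2
Reaction: q₂ = (229 - 15 - q₁)/2
Solve simultaneously:
q₁* = (229 - 2×6 + 15)/3 = 77.33
q₂* = (229 - 2×15 + 6)/3 = 68.33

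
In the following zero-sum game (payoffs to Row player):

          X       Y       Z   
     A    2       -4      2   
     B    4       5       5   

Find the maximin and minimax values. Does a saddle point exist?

Maximin = 4, Minimax = 4, Saddle: True

Work:
Row minimums: [-4, 4] → maximin = 4
Column maximums: [4, 5, 5] → minimax = 4
Saddle point exists! Game value = 4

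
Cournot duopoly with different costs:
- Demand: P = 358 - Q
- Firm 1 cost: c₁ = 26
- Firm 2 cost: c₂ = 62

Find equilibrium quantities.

q₁* = 122.67, q₂* = 86.67

Work:
Reaction: q₁ = (358 - 26 - q₂)/2
Reaction: q₂ = (358 - 62 - q₁)/2
Solve simultaneously:
q₁* = (358 - 2×26 + 62)/3 = 122.67
q₂* = (358 - 2×62 + 26)/3 = 86.67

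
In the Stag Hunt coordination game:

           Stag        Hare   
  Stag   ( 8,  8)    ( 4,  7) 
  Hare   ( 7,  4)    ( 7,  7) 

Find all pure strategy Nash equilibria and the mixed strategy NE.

Pure NE: (Stag, Stag) and (Hare, Hare); Mixed NE: p = 0.75, q = 0.75

Work:
Check pure NE:
(Stag, Stag): (8, 8) - no unilateral deviation beneficial
(Hare, Hare): (7, 7) - no unilateral deviation beneficial
Mixed NE: P1 plays Stag with p = 0.75, P2 plays Stag with q = 0.75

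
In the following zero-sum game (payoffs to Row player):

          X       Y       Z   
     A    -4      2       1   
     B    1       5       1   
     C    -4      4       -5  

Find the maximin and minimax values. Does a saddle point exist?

Maximin = 1, Minimax = 1, Saddle: True

Work:
Row minimums: [-4, 1, -5] → maximin = 1
Column maximums: [1, 5, 1] → minimax = 1
Saddle point exists! Game value = 1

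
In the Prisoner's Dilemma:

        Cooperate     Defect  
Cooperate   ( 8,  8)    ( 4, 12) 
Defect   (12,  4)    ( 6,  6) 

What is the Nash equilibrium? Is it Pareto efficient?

(Defect, Defect) is NE; not Pareto efficient

Work:
Defect dominates Cooperate for both players:
If P2 cooperates: Defect (12) > Cooperate (8)
If P2 defects: Defect (6) > Cooperate (4)
NE: (Defect, Defect) with payoff (6, 6)
But (Cooperate, Cooperate) = (8, 8) Pareto dominates (6, 6)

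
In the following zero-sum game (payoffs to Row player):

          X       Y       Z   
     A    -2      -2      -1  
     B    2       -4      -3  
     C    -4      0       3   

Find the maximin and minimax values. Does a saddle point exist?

Maximin = -2, Minimax = 0, Saddle: False

Work:
Row minimums: [-2, -4, -4] → maximin = -2
Column maximums: [2, 0, 3] → minimax = 0
No saddle point (maximin ≠ minimax). Mixed strategy needed.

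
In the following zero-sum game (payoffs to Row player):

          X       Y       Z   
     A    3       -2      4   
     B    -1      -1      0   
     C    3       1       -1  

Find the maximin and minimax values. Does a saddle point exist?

Maximin = -1, Minimax = 1, Saddle: False

Work:
Row minimums: [-2, -1, -1] → maximin = -1
Column maximums: [3, 1, 4] → minimax = 1
No saddle point (maximin ≠ minimax). Mixed strategy needed.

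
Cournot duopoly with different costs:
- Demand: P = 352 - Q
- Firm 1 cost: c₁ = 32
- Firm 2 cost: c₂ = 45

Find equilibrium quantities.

q₁* = 111.0, q₂* = 98.0

Work:
Reaction: q₁ = (352 - 32 - q₂)/2
Reaction: q₂ = (352 - 45 - q₁)/2
Solve simultaneously:
q₁* = (352 - 2×32 + 45)/3 = 111.0
q₂* = (352 - 2×45 + 32)/3 = 98.0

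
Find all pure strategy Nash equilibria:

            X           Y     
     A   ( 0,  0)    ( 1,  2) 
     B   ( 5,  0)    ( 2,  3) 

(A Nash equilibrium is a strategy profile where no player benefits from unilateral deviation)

Nash equilibrium: (B, Y)

Work:
Best responses:
  P1 vs X: payoffs [0, 5] → best response B (payoff 5)
  P1 vs Y: payoffs [1, 2] → best response B (payoff 2)
  P2 vs A: payoffs [0, 2] → best response Y (payoff 2)
  P2 vs B: payoffs [0, 3] → best response Y (payoff 3)
Mutual best responses: (B,Y) → Nash equilibria.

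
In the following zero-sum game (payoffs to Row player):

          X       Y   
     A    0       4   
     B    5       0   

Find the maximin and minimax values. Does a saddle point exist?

Maximin = 0, Minimax = 4, Saddle: False

Work:
Row minimums: [0, 0] → maximin = 0
Column maximums: [5, 4] → minimax = 4
No saddle point (maximin ≠ minimax). Mixed strategy needed.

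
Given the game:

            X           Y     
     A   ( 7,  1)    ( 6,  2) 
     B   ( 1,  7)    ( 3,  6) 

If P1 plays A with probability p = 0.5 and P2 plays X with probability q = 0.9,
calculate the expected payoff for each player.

E[P1] = 4.05, E[P2] = 4.0

Work:
E[P1] = p·q·π₁(A,X) + p·(1-q)·π₁(A,Y) + (1-p)·q·π₁(B,X) + (1-p)·(1-q)·π₁(B,Y)
= 0.5·0.9·7 + 0.5·0.1·6 + 0.5·0.9·1 + 0.5·0.1·3
= 4.05

E[P2] = 4.0 (similar calculation)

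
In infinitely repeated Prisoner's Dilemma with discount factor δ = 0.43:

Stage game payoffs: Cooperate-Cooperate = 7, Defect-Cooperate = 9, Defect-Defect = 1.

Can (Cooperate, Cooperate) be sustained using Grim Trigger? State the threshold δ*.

δ* = 0.25; since δ = 0.43 ≥ 0.25, cooperation can be sustained

Work:
For Grim Trigger:
Cooperate forever: 7/(1-δ)
Defect then punished: 9 + 1·δ/(1-δ)
Need: 7/(1-δ) ≥ 9 + 1·δ/(1-δ)
Solving: δ ≥ (T-R)/(T-P) = (9-7)/(9-1) = 0.25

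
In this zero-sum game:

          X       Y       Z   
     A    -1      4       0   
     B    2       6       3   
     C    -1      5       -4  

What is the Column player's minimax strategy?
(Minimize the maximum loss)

Column should play X, value = 2

Work:
Column player minimizes Row's maximum payoff:
Column X: max payoff to Row = 2
Column Y: max payoff to Row = 6
Column Z: max payoff to Row = 3
Minimum is 2, achieved by column X.
Minimax strategy: X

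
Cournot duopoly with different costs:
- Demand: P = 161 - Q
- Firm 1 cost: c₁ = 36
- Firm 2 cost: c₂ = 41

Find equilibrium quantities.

q₁* = 43.33, q₂* = 38.33

Work:
Reaction: q₁ = (161 - 36 - q₂)/2
Reaction: q₂ = (161 - 41 - q₁)/2
Solve simultaneously:
q₁* = (161 - 2×36 + 41)/3 = 43.33
q₂* = (161 - 2×41 + 36)/3 = 38.33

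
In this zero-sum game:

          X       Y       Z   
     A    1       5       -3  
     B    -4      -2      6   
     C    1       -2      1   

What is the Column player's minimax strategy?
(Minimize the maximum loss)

Column should play X, value = 1

Work:
Column player minimizes Row's maximum payoff:
Column X: max payoff to Row = 1
Column Y: max payoff to Row = 5
Column Z: max payoff to Row = 6
Minimum is 1, achieved by column X.
Minimax strategy: X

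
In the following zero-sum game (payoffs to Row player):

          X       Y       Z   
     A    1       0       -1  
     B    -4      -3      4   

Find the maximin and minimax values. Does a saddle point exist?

Maximin = -1, Minimax = 0, Saddle: False

Work:
Row minimums: [-1, -4] → maximin = -1
Column maximums: [1, 0, 4] → minimax = 0
No saddle point (maximin ≠ minimax). Mixed strategy needed.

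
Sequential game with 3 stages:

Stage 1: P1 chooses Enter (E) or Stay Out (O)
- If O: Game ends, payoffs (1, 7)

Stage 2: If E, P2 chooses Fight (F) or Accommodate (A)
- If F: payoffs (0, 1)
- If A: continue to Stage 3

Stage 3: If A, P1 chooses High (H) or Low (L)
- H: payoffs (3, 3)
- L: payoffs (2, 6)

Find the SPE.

SPE: (E, A, H); Outcome (3, 3)

Work:
Stage 3: P1 chooses H (3 vs 2)
Stage 2: P2: F->1, A->3 (anticipating H). Choose A
Stage 1: P1: O->1, E->3 (anticipating A, H). Choose E
SPE path: E -> A -> H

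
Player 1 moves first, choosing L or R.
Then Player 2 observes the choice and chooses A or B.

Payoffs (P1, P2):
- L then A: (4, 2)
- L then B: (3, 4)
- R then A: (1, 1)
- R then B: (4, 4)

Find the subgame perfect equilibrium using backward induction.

P1 plays R, P2 plays B after L and B after R; Payoff (4, 4)

Work:
Backward induction:
After L: P2 chooses B → P1 gets 3
After R: P2 chooses B → P1 gets 4
P1 chooses R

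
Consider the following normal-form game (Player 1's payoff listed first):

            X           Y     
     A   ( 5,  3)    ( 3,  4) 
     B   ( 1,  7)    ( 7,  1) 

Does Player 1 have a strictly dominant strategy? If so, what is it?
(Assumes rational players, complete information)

No strictly dominant strategy exists for Player 1

Work:
A strategy strictly dominates another if it gives a strictly higher payoff against every opponent action. Compare each pair of P1's strategies column-by-column:
  A vs B: [5 vs 1, 3 vs 7] → A does not strictly dominate B (column Y: 3 ≤ 7)
  B vs A: [1 vs 5, 7 vs 3] → B does not strictly dominate A (column X: 1 ≤ 5)
No single strategy strictly dominates all others → no strictly dominant strategy.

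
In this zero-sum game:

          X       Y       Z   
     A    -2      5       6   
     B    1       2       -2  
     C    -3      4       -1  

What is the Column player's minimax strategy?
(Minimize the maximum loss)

Column should play X, value = 1

Work:
Column player minimizes Row's maximum payoff:
Column X: max payoff to Row = 1
Column Y: max payoff to Row = 5
Column Z: max payoff to Row = 6
Minimum is 1, achieved by column X.
Minimax strategy: X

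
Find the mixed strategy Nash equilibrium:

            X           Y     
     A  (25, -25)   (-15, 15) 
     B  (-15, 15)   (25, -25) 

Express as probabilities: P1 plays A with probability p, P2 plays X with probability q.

p = 0.5, q = 0.5

Work:
Find probabilities that make opponent indifferent:
P2 chooses q to make P1 indifferent between A and B
P1 chooses p to make P2 indifferent between X and Y
Mixed NE: P1 plays (A: 0.5, B: 0.5), P2 plays (X: 0.5, Y: 0.5)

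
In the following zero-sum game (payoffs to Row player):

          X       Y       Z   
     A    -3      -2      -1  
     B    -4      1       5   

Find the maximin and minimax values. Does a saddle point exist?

Maximin = -3, Minimax = -3, Saddle: True

Work:
Row minimums: [-3, -4] → maximin = -3
Column maximums: [-3, 1, 5] → minimax = -3
Saddle point exists! Game value = -3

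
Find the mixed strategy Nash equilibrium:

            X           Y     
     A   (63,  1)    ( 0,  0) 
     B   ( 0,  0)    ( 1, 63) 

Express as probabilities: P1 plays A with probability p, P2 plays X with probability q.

p = 0.9844, q = 0.0156

Work:
Find probabilities that make opponent indifferent:
P2 chooses q to make P1 indifferent between A and B
P1 chooses p to make P2 indifferent between X and Y
Mixed NE: P1 plays (A: 0.9844, B: 0.0156), P2 plays (X: 0.0156, Y: 0.9844)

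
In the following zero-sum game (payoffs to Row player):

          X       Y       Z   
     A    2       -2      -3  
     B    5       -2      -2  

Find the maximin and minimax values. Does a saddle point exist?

Maximin = -2, Minimax = -2, Saddle: True

Work:
Row minimums: [-3, -2] → maximin = -2
Column maximums: [5, -2, -2] → minimax = -2
Saddle point exists! Game value = -2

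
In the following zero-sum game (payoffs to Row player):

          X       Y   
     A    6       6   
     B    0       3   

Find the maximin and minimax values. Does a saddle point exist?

Maximin = 6, Minimax = 6, Saddle: True

Work:
Row minimums: [6, 0] → maximin = 6
Column maximums: [6, 6] → minimax = 6
Saddle point exists! Game value = 6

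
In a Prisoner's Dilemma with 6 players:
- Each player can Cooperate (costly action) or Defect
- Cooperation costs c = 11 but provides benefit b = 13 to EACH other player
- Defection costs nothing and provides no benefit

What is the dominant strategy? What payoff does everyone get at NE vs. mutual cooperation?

Dominant: Defect; NE payoff = 0; Coop payoff = 54

Work:
Defect dominates (saves cost c = 11, benefit to others is external)
NE: All defect → everyone gets 0
If all cooperate: each receives (5)×13 - 11 = 54
Social dilemma: 54 > 0 but NE gives 0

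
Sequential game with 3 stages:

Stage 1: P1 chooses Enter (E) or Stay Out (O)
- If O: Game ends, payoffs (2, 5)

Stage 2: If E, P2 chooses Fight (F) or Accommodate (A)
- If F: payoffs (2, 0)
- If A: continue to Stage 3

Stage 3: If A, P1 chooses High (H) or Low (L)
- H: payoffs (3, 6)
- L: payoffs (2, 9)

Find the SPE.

SPE: (E, A, H); Outcome (3, 6)

Work:
Stage 3: P1 chooses H (3 vs 2)
Stage 2: P2: F->0, A->6 (anticipating H). Choose A
Stage 1: P1: O->2, E->3 (anticipating A, H). Choose E
SPE path: E -> A -> H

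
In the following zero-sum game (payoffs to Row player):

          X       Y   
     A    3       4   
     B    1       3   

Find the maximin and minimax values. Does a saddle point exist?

Maximin = 3, Minimax = 3, Saddle: True

Work:
Row minimums: [3, 1] → maximin = 3
Column maximums: [3, 4] → minimax = 3
Saddle point exists! Game value = 3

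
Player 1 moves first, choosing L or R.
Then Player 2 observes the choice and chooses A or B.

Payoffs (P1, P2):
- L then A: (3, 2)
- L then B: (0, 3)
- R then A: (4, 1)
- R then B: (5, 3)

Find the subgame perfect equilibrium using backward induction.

P1 plays R, P2 plays B after L and B after R; Payoff (5, 3)

Work:
Backward induction:
After L: P2 chooses B → P1 gets 0
After R: P2 chooses B → P1 gets 5
P1 chooses R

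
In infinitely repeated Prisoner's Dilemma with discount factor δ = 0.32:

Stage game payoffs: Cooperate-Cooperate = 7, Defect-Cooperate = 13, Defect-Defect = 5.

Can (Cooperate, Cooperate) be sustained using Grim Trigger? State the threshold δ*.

δ* = 0.75; since δ = 0.32 < 0.75, cooperation cannot be sustained

Work:
For Grim Trigger:
Cooperate forever: 7/(1-δ)
Defect then punished: 13 + 5·δ/(1-δ)
Need: 7/(1-δ) ≥ 13 + 5·δ/(1-δ)
Solving: δ ≥ (T-R)/(T-P) = (13-7)/(13-5) = 0.75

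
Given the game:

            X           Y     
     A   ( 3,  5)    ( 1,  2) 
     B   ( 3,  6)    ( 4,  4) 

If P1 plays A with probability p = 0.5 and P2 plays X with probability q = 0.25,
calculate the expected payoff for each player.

E[P1] = 2.625, E[P2] = 3.625

Work:
E[P1] = p·q·π₁(A,X) + p·(1-q)·π₁(A,Y) + (1-p)·q·π₁(B,X) + (1-p)·(1-q)·π₁(B,Y)
= 0.5·0.25·3 + 0.5·0.75·1 + 0.5·0.25·3 + 0.5·0.75·4
= 2.625

E[P2] = 3.625 (similar calculation)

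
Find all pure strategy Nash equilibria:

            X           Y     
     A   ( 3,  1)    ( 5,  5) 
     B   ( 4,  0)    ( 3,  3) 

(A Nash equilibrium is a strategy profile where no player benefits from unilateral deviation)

Nash equilibrium: (A, Y)

Work:
Best responses:
  P1 vs X: payoffs [3, 4] → best response B (payoff 4)
  P1 vs Y: payoffs [5, 3] → best response A (payoff 5)
  P2 vs A: payoffs [1, 5] → best response Y (payoff 5)
  P2 vs B: payoffs [0, 3] → best response Y (payoff 3)
Mutual best responses: (A,Y) → Nash equilibria.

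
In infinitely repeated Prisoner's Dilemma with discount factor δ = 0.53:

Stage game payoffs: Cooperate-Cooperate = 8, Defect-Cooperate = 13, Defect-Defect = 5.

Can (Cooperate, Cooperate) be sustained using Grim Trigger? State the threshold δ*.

δ* = 0.625; since δ = 0.53 < 0.625, cooperation cannot be sustained

Work:
For Grim Trigger:
Cooperate forever: 8/(1-δ)
Defect then punished: 13 + 5·δ/(1-δ)
Need: 8/(1-δ) ≥ 13 + 5·δ/(1-δ)
Solving: δ ≥ (T-R)/(T-P) = (13-8)/(13-5) = 0.625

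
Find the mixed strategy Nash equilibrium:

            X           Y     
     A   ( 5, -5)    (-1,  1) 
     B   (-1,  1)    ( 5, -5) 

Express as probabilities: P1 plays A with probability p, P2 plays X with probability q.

p = 0.5, q = 0.5

Work:
Find probabilities that make opponent indifferent:
P2 chooses q to make P1 indifferent between A and B
P1 chooses p to make P2 indifferent between X and Y
Mixed NE: P1 plays (A: 0.5, B: 0.5), P2 plays (X: 0.5, Y: 0.5)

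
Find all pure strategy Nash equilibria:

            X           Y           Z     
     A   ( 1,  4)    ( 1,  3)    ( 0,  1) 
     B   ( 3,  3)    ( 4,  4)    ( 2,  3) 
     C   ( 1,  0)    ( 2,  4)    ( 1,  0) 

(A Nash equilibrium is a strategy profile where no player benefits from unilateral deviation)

Nash equilibrium: (B, Y)

Work:
Best responses:
  P1 vs X: payoffs [1, 3, 1] → best response B (payoff 3)
  P1 vs Y: payoffs [1, 4, 2] → best response B (payoff 4)
  P1 vs Z: payoffs [0, 2, 1] → best response B (payoff 2)
  P2 vs A: payoffs [4, 3, 1] → best response X (payoff 4)
  P2 vs B: payoffs [3, 4, 3] → best response Y (payoff 4)
  P2 vs C: payoffs [0, 4, 0] → best response Y (payoff 4)
Mutual best responses: (B,Y) → Nash equilibria.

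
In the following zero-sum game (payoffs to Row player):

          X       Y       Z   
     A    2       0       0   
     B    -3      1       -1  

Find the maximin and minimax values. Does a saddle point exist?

Maximin = 0, Minimax = 0, Saddle: True

Work:
Row minimums: [0, -3] → maximin = 0
Column maximums: [2, 1, 0] → minimax = 0
Saddle point exists! Game value = 0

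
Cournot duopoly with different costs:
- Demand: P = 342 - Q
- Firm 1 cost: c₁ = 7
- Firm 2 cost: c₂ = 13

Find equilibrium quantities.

q₁* = 113.67, q₂* = 107.67

Work:
Reaction: q₁ = (342 - 7 - q₂)/2
Reaction: q₂ = (342 - 13 - q₁)/2
Solve simultaneously:
q₁* = (342 - 2×7 + 13)/3 = 113.67
q₂* = (342 - 2×13 + 7)/3 = 107.67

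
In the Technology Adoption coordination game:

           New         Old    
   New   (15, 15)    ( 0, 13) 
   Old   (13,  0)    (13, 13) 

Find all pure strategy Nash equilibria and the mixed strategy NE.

Pure NE: (New, New) and (Old, Old); Mixed NE: p = 0.8667, q = 0.8667

Work:
Check pure NE:
(New, New): (15, 15) - no unilateral deviation beneficial
(Old, Old): (13, 13) - no unilateral deviation beneficial
Mixed NE: P1 plays New with p = 0.8667, P2 plays New with q = 0.8667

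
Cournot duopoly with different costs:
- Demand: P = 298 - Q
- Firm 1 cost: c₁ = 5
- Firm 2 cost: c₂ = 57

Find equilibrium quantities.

q₁* = 115.0, q₂* = 63.0

Work:
Reaction: q₁ = (298 - 5 - q₂)/2
Reaction: q₂ = (298 - 57 - q₁)/2
Solve simultaneously:
q₁* = (298 - 2×5 + 57)/3 = 115.0
q₂* = (298 - 2×57 + 5)/3 = 63.0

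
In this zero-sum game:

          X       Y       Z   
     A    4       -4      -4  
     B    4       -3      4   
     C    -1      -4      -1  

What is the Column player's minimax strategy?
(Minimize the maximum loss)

Column should play Y, value = -3

Work:
Column player minimizes Row's maximum payoff:
Column X: max payoff to Row = 4
Column Y: max payoff to Row = -3
Column Z: max payoff to Row = 4
Minimum is -3, achieved by column Y.
Minimax strategy: Y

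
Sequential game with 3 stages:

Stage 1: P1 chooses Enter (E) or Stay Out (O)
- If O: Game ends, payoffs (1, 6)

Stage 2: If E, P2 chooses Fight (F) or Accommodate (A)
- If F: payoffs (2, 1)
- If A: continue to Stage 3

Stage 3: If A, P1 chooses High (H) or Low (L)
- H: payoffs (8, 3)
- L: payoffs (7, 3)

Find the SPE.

SPE: (E, A, H); Outcome (8, 3)

Work:
Stage 3: P1 chooses H (8 vs 7)
Stage 2: P2: F->1, A->3 (anticipating H). Choose A
Stage 1: P1: O->1, E->8 (anticipating A, H). Choose E
SPE path: E -> A -> H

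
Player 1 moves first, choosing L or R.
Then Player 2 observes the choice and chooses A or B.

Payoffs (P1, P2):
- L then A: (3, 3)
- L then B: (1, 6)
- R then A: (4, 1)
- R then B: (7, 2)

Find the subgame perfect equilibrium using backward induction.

P1 plays R, P2 plays B after L and B after R; Payoff (7, 2)

Work:
Backward induction:
After L: P2 chooses B → P1 gets 1
After R: P2 chooses B → P1 gets 7
P1 chooses R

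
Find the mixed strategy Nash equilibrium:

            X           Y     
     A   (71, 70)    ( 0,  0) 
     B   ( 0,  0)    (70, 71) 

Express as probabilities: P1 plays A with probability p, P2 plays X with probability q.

p = 0.5035, q = 0.4965

Work:
Find probabilities that make opponent indifferent:
P2 chooses q to make P1 indifferent between A and B
P1 chooses p to make P2 indifferent between X and Y
Mixed NE: P1 plays (A: 0.5035, B: 0.4965), P2 plays (X: 0.4965, Y: 0.5035)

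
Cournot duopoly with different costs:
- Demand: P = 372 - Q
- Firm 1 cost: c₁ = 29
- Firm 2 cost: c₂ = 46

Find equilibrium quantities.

q₁* = 120.0, q₂* = 103.0

Work:
Reaction: q₁ = (372 - 29 - q₂)/2
Reaction: q₂ = (372 - 46 - q₁)/2
Solve simultaneously:
q₁* = (372 - 2×29 + 46)/3 = 120.0
q₂* = (372 - 2×46 + 29)/3 = 103.0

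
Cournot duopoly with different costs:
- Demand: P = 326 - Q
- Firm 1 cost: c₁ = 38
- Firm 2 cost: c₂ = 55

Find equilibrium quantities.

q₁* = 101.67, q₂* = 84.67

Work:
Reaction: q₁ = (326 - 38 - q₂)/2
Reaction: q₂ = (326 - 55 - q₁)/2
Solve simultaneously:
q₁* = (326 - 2×38 + 55)/3 = 101.67
q₂* = (326 - 2×55 + 38)/3 = 84.67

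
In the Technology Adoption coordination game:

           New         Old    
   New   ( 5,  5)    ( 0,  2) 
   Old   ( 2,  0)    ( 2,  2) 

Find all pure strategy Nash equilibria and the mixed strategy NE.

Pure NE: (New, New) and (Old, Old); Mixed NE: p = 0.4, q = 0.4

Work:
Check pure NE:
(New, New): (5, 5) - no unilateral deviation beneficial
(Old, Old): (2, 2) - no unilateral deviation beneficial
Mixed NE: P1 plays New with p = 0.4, P2 plays New with q = 0.4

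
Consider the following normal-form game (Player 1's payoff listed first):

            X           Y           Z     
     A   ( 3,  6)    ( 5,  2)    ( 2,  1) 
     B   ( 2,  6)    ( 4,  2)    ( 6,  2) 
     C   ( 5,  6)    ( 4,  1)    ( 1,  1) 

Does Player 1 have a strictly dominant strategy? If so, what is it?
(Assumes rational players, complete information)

No strictly dominant strategy exists for Player 1

Work:
A strategy strictly dominates another if it gives a strictly higher payoff against every opponent action. Compare each pair of P1's strategies column-by-column:
  A vs B: [3 vs 2, 5 vs 4, 2 vs 6] → A does not strictly dominate B (column Z: 2 ≤ 6)
  A vs C: [3 vs 5, 5 vs 4, 2 vs 1] → A does not strictly dominate C (column X: 3 ≤ 5)
  B vs A: [2 vs 3, 4 vs 5, 6 vs 2] → B does not strictly dominate A (column X: 2 ≤ 3)
  B vs C: [2 vs 5, 4 vs 4, 6 vs 1] → B does not strictly dominate C (column X: 2 ≤ 5)
  C vs A: [5 vs 3, 4 vs 5, 1 vs 2] → C does not strictly dominate A (column Y: 4 ≤ 5)
  C vs B: [5 vs 2, 4 vs 4, 1 vs 6] → C does not strictly dominate B (column Y: 4 ≤ 4)
No single strategy strictly dominates all others → no strictly dominant strategy.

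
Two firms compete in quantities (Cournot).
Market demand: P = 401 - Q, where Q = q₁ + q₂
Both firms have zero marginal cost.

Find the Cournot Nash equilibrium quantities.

q₁* = q₂* = 133.67; P* = 133.67

Work:
Profit: π_i = P·q_i = (a - q_i - q_j)·q_i
FOC: ∂π_i/∂q_i = a - 2q_i - q_j = 0
Reaction function: q_i = (401 - q_j)/2
Symmetry: q* = 401/3 = 133.67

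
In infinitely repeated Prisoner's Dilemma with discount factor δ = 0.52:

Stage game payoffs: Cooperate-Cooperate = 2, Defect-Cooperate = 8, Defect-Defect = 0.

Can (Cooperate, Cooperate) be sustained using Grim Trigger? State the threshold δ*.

δ* = 0.75; since δ = 0.52 < 0.75, cooperation cannot be sustained

Work:
For Grim Trigger:
Cooperate forever: 2/(1-δ)
Defect then punished: 8 + 0·δ/(1-δ)
Need: 2/(1-δ) ≥ 8 + 0·δ/(1-δ)
Solving: δ ≥ (T-R)/(T-P) = (8-2)/(8-0) = 0.75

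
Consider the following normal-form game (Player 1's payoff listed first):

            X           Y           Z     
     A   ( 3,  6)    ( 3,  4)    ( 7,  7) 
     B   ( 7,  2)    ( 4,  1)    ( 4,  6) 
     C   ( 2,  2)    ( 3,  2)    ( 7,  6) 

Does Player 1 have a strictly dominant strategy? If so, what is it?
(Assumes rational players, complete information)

No strictly dominant strategy exists for Player 1

Work:
A strategy strictly dominates another if it gives a strictly higher payoff against every opponent action. Compare each pair of P1's strategies column-by-column:
  A vs B: [3 vs 7, 3 vs 4, 7 vs 4] → A does not strictly dominate B (column X: 3 ≤ 7)
  A vs C: [3 vs 2, 3 vs 3, 7 vs 7] → A does not strictly dominate C (column Y: 3 ≤ 3)
  B vs A: [7 vs 3, 4 vs 3, 4 vs 7] → B does not strictly dominate A (column Z: 4 ≤ 7)
  B vs C: [7 vs 2, 4 vs 3, 4 vs 7] → B does not strictly dominate C (column Z: 4 ≤ 7)
  C vs A: [2 vs 3, 3 vs 3, 7 vs 7] → C does not strictly dominate A (column X: 2 ≤ 3)
  C vs B: [2 vs 7, 3 vs 4, 7 vs 4] → C does not strictly dominate B (column X: 2 ≤ 7)
No single strategy strictly dominates all others → no strictly dominant strategy.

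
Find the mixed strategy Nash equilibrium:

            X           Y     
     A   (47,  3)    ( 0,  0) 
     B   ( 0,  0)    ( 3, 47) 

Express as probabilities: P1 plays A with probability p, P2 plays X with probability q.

p = 0.94, q = 0.06

Work:
Find probabilities that make opponent indifferent:
P2 chooses q to make P1 indifferent between A and B
P1 chooses p to make P2 indifferent between X and Y
Mixed NE: P1 plays (A: 0.94, B: 0.06), P2 plays (X: 0.06, Y: 0.94)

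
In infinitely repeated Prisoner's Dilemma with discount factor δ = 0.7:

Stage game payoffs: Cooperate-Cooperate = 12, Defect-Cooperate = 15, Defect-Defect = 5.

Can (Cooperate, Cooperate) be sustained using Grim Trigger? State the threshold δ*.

δ* = 0.3; since δ = 0.7 ≥ 0.3, cooperation can be sustained

Work:
For Grim Trigger:
Cooperate forever: 12/(1-δ)
Defect then punished: 15 + 5·δ/(1-δ)
Need: 12/(1-δ) ≥ 15 + 5·δ/(1-δ)
Solving: δ ≥ (T-R)/(T-P) = (15-12)/(15-5) = 0.3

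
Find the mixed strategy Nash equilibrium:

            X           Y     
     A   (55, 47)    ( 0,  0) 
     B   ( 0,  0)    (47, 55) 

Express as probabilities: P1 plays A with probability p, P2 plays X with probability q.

p = 0.5392, q = 0.4608

Work:
Find probabilities that make opponent indifferent:
P2 chooses q to make P1 indifferent between A and B
P1 chooses p to make P2 indifferent between X and Y
Mixed NE: P1 plays (A: 0.5392, B: 0.4608), P2 plays (X: 0.4608, Y: 0.5392)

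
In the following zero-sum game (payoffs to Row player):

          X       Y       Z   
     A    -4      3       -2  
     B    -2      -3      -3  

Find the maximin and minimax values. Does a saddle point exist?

Maximin = -3, Minimax = -2, Saddle: False

Work:
Row minimums: [-4, -3] → maximin = -3
Column maximums: [-2, 3, -2] → minimax = -2
No saddle point (maximin ≠ minimax). Mixed strategy needed.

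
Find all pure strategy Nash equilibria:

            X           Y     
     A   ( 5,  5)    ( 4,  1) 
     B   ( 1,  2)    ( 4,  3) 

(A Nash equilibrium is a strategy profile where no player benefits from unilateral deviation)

Nash equilibrium: (A, X), (B, Y)

Work:
Best responses:
  P1 vs X: payoffs [5, 1] → best response A (payoff 5)
  P1 vs Y: payoffs [4, 4] → best response A/B (payoff 4)
  P2 vs A: payoffs [5, 1] → best response X (payoff 5)
  P2 vs B: payoffs [2, 3] → best response Y (payoff 3)
Mutual best responses: (A,X), (B,Y) → Nash equilibria.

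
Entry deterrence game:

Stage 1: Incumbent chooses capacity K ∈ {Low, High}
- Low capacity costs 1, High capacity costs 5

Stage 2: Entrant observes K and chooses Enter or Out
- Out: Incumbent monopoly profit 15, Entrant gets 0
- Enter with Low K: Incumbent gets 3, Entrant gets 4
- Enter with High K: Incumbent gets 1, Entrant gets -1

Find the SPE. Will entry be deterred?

SPE: (High, Enter|Low, Out|High); Entry deterred. Incumbent net profit = 10

Work:
After Low K: Entrant enters (4 > 0)
After High K: Entrant stays out (-1 < 0)
Incumbent: Low → 3−1=2, High → 15−5=10
Incumbent chooses High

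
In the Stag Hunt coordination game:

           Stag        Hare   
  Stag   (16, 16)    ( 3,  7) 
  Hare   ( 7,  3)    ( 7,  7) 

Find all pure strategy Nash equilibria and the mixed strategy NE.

Pure NE: (Stag, Stag) and (Hare, Hare); Mixed NE: p = 0.3077, q = 0.3077

Work:
Check pure NE:
(Stag, Stag): (16, 16) - no unilateral deviation beneficial
(Hare, Hare): (7, 7) - no unilateral deviation beneficial
Mixed NE: P1 plays Stag with p = 0.3077, P2 plays Stag with q = 0.3077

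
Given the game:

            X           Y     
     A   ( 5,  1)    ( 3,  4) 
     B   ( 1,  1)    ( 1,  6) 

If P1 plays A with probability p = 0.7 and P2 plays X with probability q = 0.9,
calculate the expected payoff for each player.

E[P1] = 3.66, E[P2] = 1.36

Work:
E[P1] = p·q·π₁(A,X) + p·(1-q)·π₁(A,Y) + (1-p)·q·π₁(B,X) + (1-p)·(1-q)·π₁(B,Y)
= 0.7·0.9·5 + 0.7·0.1·3 + 0.3·0.9·1 + 0.3·0.1·1
= 3.66

E[P2] = 1.36 (similar calculation)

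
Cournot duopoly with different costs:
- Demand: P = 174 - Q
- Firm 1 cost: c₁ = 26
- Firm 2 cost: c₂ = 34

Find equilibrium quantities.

q₁* = 52.0, q₂* = 44.0

Work:
Reaction: q₁ = (174 - 26 - q₂)/2
Reaction: q₂ = (174 - 34 - q₁)/2
Solve simultaneously:
q₁* = (174 - 2×26 + 34)/3 = 52.0
q₂* = (174 - 2×34 + 26)/3 = 44.0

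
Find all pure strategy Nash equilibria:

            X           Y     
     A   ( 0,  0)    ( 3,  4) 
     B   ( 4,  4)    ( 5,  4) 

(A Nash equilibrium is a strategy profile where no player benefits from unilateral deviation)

Nash equilibrium: (B, X), (B, Y)

Work:
Best responses:
  P1 vs X: payoffs [0, 4] → best response B (payoff 4)
  P1 vs Y: payoffs [3, 5] → best response B (payoff 5)
  P2 vs A: payoffs [0, 4] → best response Y (payoff 4)
  P2 vs B: payoffs [4, 4] → best response X/Y (payoff 4)
Mutual best responses: (B,X), (B,Y) → Nash equilibria.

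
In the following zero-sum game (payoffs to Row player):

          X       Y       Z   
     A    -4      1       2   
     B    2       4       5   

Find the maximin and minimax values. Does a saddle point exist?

Maximin = 2, Minimax = 2, Saddle: True

Work:
Row minimums: [-4, 2] → maximin = 2
Column maximums: [2, 4, 5] → minimax = 2
Saddle point exists! Game value = 2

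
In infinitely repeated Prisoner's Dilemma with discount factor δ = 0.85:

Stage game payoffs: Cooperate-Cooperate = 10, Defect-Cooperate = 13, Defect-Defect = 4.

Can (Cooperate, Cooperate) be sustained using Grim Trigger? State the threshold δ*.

δ* = 0.3333; since δ = 0.85 ≥ 0.3333, cooperation can be sustained

Work:
For Grim Trigger:
Cooperate forever: 10/(1-δ)
Defect then punished: 13 + 4·δ/(1-δ)
Need: 10/(1-δ) ≥ 13 + 4·δ/(1-δ)
Solving: δ ≥ (T-R)/(T-P) = (13-10)/(13-4) = 0.3333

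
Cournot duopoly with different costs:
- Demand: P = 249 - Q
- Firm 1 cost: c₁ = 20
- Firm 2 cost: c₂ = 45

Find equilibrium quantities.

q₁* = 84.67, q₂* = 59.67

Work:
Reaction: q₁ = (249 - 20 - q₂)/2
Reaction: q₂ = (249 - 45 - q₁)/2
Solve simultaneously:
q₁* = (249 - 2×20 + 45)/3 = 84.67
q₂* = (249 - 2×45 + 20)/3 = 59.67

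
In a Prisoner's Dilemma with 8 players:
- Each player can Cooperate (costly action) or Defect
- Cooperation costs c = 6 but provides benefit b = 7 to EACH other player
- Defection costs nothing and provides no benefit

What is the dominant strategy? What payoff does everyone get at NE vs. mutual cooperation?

Dominant: Defect; NE payoff = 0; Coop payoff = 43

Work:
Defect dominates (saves cost c = 6, benefit to others is external)
NE: All defect → everyone gets 0
If all cooperate: each receives (7)×7 - 6 = 43
Social dilemma: 43 > 0 but NE gives 0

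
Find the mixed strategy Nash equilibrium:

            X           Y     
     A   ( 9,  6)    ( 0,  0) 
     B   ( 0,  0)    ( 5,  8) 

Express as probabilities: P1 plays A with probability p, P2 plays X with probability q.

p = 0.5714, q = 0.3571

Work:
Find probabilities that make opponent indifferent:
P2 chooses q to make P1 indifferent between A and B
P1 chooses p to make P2 indifferent between X and Y
Mixed NE: P1 plays (A: 0.5714, B: 0.4286), P2 plays (X: 0.3571, Y: 0.6429)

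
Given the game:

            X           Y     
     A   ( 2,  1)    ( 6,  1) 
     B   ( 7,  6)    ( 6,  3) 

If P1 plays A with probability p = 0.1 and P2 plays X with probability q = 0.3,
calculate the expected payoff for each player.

E[P1] = 6.15, E[P2] = 3.61

Work:
E[P1] = p·q·π₁(A,X) + p·(1-q)·π₁(A,Y) + (1-p)·q·π₁(B,X) + (1-p)·(1-q)·π₁(B,Y)
= 0.1·0.3·2 + 0.1·0.7·6 + 0.9·0.3·7 + 0.9·0.7·6
= 6.15

E[P2] = 3.61 (similar calculation)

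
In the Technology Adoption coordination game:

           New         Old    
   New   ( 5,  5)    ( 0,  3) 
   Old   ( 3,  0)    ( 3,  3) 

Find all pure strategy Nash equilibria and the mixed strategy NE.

Pure NE: (New, New) and (Old, Old); Mixed NE: p = 0.6, q = 0.6

Work:
Check pure NE:
(New, New): (5, 5) - no unilateral deviation beneficial
(Old, Old): (3, 3) - no unilateral deviation beneficial
Mixed NE: P1 plays New with p = 0.6, P2 plays New with q = 0.6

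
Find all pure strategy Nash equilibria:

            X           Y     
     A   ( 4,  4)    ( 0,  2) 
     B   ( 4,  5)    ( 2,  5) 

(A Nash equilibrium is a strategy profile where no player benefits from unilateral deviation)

Nash equilibrium: (A, X), (B, X), (B, Y)

Work:
Best responses:
  P1 vs X: payoffs [4, 4] → best response A/B (payoff 4)
  P1 vs Y: payoffs [0, 2] → best response B (payoff 2)
  P2 vs A: payoffs [4, 2] → best response X (payoff 4)
  P2 vs B: payoffs [5, 5] → best response X/Y (payoff 5)
Mutual best responses: (A,X), (B,X), (B,Y) → Nash equilibria.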